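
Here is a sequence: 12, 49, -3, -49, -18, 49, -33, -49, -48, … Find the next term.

Split by position mod 2 into 2 tracks.
Track A is 12, -3, -18, -33, -48, which is arithmetic with common difference −15.
Track B is 49, -49, 49, -49, which is oscillating between 49 and -49.
Position 10 → track B, term 5 = 49.

49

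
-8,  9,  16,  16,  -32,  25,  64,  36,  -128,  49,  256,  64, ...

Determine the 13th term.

The terms cycle through 2 interleaved subsequences.
Track A is -8, 16, -32, 64, -128, 256, which is a geometric progression (common ratio -2).
Track B is 9, 16, 25, 36, 49, 64, which is perfect squares starting at 3².
Position 13 → track A, term 7 = -512.

-512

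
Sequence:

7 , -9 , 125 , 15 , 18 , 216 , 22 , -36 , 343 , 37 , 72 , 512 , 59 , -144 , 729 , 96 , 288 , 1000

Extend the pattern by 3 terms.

Split by position mod 3: positions 1, 4, 7, … form one track, and each other residue class forms its own.
Track A: 7, 15, 22, 37, 59, 96 — each term equals the sum of the previous two.
Track B: -9, 18, -36, 72, -144, 288 — multiplying by -2 each time.
Track C: 125, 216, 343, 512, 729, 1000 — the cubes 5³, 6³, 7³, ….
Position 19 falls in track A as its term 7, giving 155.
The 20th slot belongs to track B; its 7th term is -576.
The 21st slot belongs to track C; its 7th term is 1331.

155, -576, 1331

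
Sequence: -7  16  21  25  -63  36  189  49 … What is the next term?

The terms cycle through 2 interleaved subsequences.
Subsequence A is -7, 21, -63, 189, which is geometric, ×-3 each step.
Subsequence B is 16, 25, 36, 49, which is the squares 4², 5², 6², ….
Position 9 falls in subsequence A as its term 5, giving -567.

-567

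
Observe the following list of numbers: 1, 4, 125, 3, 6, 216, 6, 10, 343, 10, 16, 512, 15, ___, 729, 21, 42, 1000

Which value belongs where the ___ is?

Split by position mod 3: positions 1, 4, 7, … form one track, and each other residue class forms its own.
Subsequence A = 1, 3, 6, 10, 15, 21: triangular numbers n(n+1)/2 for n = 1, 2, ….
Subsequence B = 4, 6, 10, 16, ?, 42: a Fibonacci-like recurrence a_n = a_{n-1} + a_{n-2}.
Subsequence C = 125, 216, 343, 512, 729, 1000: consecutive cubes n³ from n = 5.
The gap is subsequence B's term 5; the rule gives 26.

26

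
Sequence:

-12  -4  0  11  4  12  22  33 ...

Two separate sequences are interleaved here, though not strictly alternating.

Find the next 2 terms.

The slot pattern repeats as AABB (period 4), so there are 2 interleaved tracks.
Subsequence A: -12, -4, 4, 12 (adding 8 each time).
Subsequence B: 0, 11, 22, 33 (arithmetic, step +11).
Position 9 → subsequence A, term 5 = 20.
The 10th slot belongs to subsequence A; its 6th term is 28.

20, 28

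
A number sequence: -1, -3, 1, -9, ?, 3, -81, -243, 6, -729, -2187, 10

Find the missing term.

-27

The slot pattern repeats as AAB (period 3), so there are 2 interleaved tracks.
Track A: -1, -3, -9, ?, -81, -243, -729, -2187 — geometric with ratio 3.
Track B: 1, 3, 6, 10 — the triangular numbers T_1, T_2, ….
Track A's pattern makes the blank -27.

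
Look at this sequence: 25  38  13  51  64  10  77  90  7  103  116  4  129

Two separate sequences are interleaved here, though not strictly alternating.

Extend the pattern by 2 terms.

Positions follow the repeating pattern AAB; grouping by letter gives 2 tracks.
Track A: 25, 38, 51, 64, 77, 90, 103, 116, 129 — arithmetic with common difference +13.
Track B: 13, 10, 7, 4 — arithmetic, step −3.
The 14th slot belongs to track A; its 10th term is 142.
Position 15 falls in track B as its term 5, giving 1.

142, 1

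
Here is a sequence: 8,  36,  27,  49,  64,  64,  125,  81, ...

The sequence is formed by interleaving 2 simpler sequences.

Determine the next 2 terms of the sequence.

216, 100

Split by position mod 2 into 2 tracks.
Stream A: 8, 27, 64, 125 — consecutive cubes n³ from n = 2.
Stream B: 36, 49, 64, 81 — the squares 6², 7², 8², ….
The 9th slot belongs to stream A; its 5th term is 216.
Position 10 falls in stream B as its term 5, giving 100.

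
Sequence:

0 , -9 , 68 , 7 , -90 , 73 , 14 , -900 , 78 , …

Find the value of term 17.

The terms cycle through 3 interleaved subsequences.
Track A: 0, 7, 14 (arithmetic, step +7).
Track B: -9, -90, -900 (geometric with ratio 10).
Track C: 68, 73, 78 (linear: a_n = 63 + 5·n).
Position 17 falls in track B as its term 6, giving -900000.

-900000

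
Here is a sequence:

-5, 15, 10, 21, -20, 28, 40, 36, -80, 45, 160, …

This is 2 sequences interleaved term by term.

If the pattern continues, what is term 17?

Split by position mod 2 into 2 tracks.
Subsequence A: -5, 10, -20, 40, -80, 160 (geometric, ×-2 each step).
Subsequence B: 15, 21, 28, 36, 45 (triangular numbers n(n+1)/2 for n = 5, 6, …).
Position 17 falls in subsequence A as its term 9, giving -1280.

-1280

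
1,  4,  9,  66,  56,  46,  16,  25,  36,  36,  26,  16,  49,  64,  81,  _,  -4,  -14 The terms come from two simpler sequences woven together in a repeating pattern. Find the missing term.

Positions follow the repeating pattern AAABBB; grouping by letter gives 2 tracks.
Track A: 1, 4, 9, 16, 25, 36, 49, 64, 81. Perfect squares starting at 1².
Track B: 66, 56, 46, 36, 26, 16, ?, -4, -14. Subtracting 10 each time.
So the missing entry in track B is 6.

6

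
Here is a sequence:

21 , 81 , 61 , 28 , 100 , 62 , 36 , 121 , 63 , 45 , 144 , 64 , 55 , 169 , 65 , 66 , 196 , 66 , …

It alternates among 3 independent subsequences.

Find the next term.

The terms cycle through 3 interleaved subsequences.
Track A: 21, 28, 36, 45, 55, 66 (triangular numbers starting at T_6).
Track B: 81, 100, 121, 144, 169, 196 (consecutive squares n² from n = 9).
Track C: 61, 62, 63, 64, 65, 66 (arithmetic with common difference +1).
Term 19 comes from track A (its 7th entry): 78.

78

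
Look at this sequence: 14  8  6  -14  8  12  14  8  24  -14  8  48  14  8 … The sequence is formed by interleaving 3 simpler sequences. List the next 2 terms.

Read the sequence 3 terms at a time; column i is its own pattern.
Track A = 14, -14, 14, -14, 14: oscillating between 14 and -14.
Track B = 8, 8, 8, 8, 8: the constant sequence 8.
Track C = 6, 12, 24, 48: geometric, ×2 each step.
The 15th slot belongs to track C; its 5th term is 96.
Position 16 falls in track A as its term 6, giving -14.

96, -14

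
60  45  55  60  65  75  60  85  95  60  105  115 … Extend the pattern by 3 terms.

Reading positions in blocks of 3 reveals the pattern ABB — 2 tracks woven together.
Stream A: 60, 60, 60, 60 — constant 60.
Stream B: 45, 55, 65, 75, 85, 95, 105, 115 — arithmetic, step +10.
Position 13 falls in stream A as its term 5, giving 60.
The 14th slot belongs to stream B; its 9th term is 125.
Position 15 falls in stream B as its term 10, giving 135.

60, 125, 135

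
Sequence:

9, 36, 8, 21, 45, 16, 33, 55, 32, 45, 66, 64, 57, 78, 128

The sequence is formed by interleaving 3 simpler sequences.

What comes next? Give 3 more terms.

Split by position mod 3: positions 1, 4, 7, … form one track, and each other residue class forms its own.
Subsequence A is 9, 21, 33, 45, 57, which is arithmetic with common difference +12.
Subsequence B is 36, 45, 55, 66, 78, which is triangular numbers starting at T_8.
Subsequence C is 8, 16, 32, 64, 128, which is multiplying by 2 each time.
Term 16 comes from subsequence A (its 6th entry): 69.
The 17th slot belongs to subsequence B; its 6th term is 91.
Term 18 comes from subsequence C (its 6th entry): 256.

69, 91, 256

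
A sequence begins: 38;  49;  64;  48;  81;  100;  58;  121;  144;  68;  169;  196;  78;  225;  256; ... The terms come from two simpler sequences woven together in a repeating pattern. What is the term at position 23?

441

Reading positions in blocks of 3 reveals the pattern ABB — 2 tracks woven together.
Subsequence A: 38, 48, 58, 68, 78 — arithmetic, step +10.
Subsequence B: 49, 64, 81, 100, 121, 144, 169, 196, 225, 256 — perfect squares starting at 7².
Position 23 → subsequence B, term 15 = 441.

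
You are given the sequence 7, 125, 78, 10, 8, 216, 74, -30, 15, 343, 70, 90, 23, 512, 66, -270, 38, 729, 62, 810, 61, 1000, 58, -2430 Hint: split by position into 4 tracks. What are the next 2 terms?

Split by position mod 4 into 4 tracks.
Track A: 7, 8, 15, 23, 38, 61 — Fibonacci-style (each term is the sum of the two before it).
Track B: 125, 216, 343, 512, 729, 1000 — perfect cubes starting at 5³.
Track C: 78, 74, 70, 66, 62, 58 — arithmetic with common difference −4.
Track D: 10, -30, 90, -270, 810, -2430 — a geometric progression (common ratio -3).
Position 25 → track A, term 7 = 99.
Position 26 falls in track B as its term 7, giving 1331.

99, 1331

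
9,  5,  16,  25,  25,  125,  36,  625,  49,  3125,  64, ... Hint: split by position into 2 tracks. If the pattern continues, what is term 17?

121

Odd-indexed and even-indexed terms follow separate rules.
Stream A is 9, 16, 25, 36, 49, 64, which is consecutive squares n² from n = 3.
Stream B is 5, 25, 125, 625, 3125, which is powers of 5.
Term 17 comes from stream A (its 9th entry): 121.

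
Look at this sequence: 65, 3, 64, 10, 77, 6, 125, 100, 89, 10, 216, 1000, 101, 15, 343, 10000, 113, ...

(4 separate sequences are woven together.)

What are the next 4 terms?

Read the sequence 4 terms at a time; column i is its own pattern.
Track A is 65, 77, 89, 101, 113, which is arithmetic with common difference +12.
Track B is 3, 6, 10, 15, which is triangular numbers n(n+1)/2 for n = 2, 3, ….
Track C is 64, 125, 216, 343, which is perfect cubes starting at 4³.
Track D is 10, 100, 1000, 10000, which is successive powers of 10.
Position 18 → track B, term 5 = 21.
Term 19 comes from track C (its 5th entry): 512.
Position 20 falls in track D as its term 5, giving 100000.
Position 21 falls in track A as its term 6, giving 125.

21, 512, 100000, 125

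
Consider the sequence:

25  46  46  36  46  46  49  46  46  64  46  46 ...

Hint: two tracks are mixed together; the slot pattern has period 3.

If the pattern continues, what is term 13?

81

Positions follow the repeating pattern ABB; grouping by letter gives 2 tracks.
Stream A: 25, 36, 49, 64 — the squares 5², 6², 7², ….
Stream B: 46, 46, 46, 46, 46, 46, 46, 46 — always 46.
Position 13 falls in stream A as its term 5, giving 81.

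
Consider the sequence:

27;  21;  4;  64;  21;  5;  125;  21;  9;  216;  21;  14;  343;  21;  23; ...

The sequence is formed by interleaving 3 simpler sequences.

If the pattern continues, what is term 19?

729

Read the sequence 3 terms at a time; column i is its own pattern.
Track A: 27, 64, 125, 216, 343. The cubes 3³, 4³, 5³, ….
Track B: 21, 21, 21, 21, 21. Always 21.
Track C: 4, 5, 9, 14, 23. Fibonacci-style (each term is the sum of the two before it).
Position 19 → track A, term 7 = 729.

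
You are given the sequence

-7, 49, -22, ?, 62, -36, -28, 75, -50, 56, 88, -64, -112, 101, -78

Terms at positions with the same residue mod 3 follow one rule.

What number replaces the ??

Taking every 3rd term gives 3 separate tracks.
Stream A: -7, ?, -28, 56, -112. A geometric progression (common ratio -2).
Stream B: 49, 62, 75, 88, 101. Arithmetic, step +13.
Stream C: -22, -36, -50, -64, -78. Arithmetic, step −14.
Filling stream A at index 2 by its rule yields 14.

14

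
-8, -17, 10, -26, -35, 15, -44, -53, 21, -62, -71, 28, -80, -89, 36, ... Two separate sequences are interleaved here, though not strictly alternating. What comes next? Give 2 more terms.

The slot pattern repeats as AAB (period 3), so there are 2 interleaved tracks.
Stream A: -8, -17, -26, -35, -44, -53, -62, -71, -80, -89 — arithmetic, step −9.
Stream B: 10, 15, 21, 28, 36 — triangular numbers n(n+1)/2 for n = 4, 5, ….
Position 16 falls in stream A as its term 11, giving -98.
Position 17 → stream A, term 12 = -107.

-98, -107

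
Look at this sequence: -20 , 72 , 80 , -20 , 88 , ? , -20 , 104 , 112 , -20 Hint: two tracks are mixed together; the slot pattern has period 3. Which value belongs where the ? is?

Positions follow the repeating pattern ABB; grouping by letter gives 2 tracks.
Track A is -20, -20, -20, -20, which is the constant sequence -20.
Track B is 72, 80, 88, ?, 104, 112, which is linear: a_n = 64 + 8·n.
So the missing entry in track B is 96.

96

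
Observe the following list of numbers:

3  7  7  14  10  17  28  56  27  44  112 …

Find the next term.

Positions follow the repeating pattern AABB; grouping by letter gives 2 tracks.
Subsequence A: 3, 7, 10, 17, 27, 44 — Fibonacci-style (each term is the sum of the two before it).
Subsequence B: 7, 14, 28, 56, 112 — a geometric progression (common ratio 2).
Position 12 → subsequence B, term 6 = 224.

224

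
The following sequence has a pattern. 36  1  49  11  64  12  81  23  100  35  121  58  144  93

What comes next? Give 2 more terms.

169, 151

Split by position mod 2 into 2 tracks.
Track A is 36, 49, 64, 81, 100, 121, 144, which is the squares 6², 7², 8², ….
Track B is 1, 11, 12, 23, 35, 58, 93, which is each term equals the sum of the previous two.
Term 15 comes from track A (its 8th entry): 169.
The 16th slot belongs to track B; its 8th term is 151.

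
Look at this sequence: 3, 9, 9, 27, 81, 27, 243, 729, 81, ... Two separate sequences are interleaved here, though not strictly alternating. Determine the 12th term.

243

Reading positions in blocks of 3 reveals the pattern AAB — 2 tracks woven together.
Track A = 3, 9, 27, 81, 243, 729: geometric, ×3 each step.
Track B = 9, 27, 81: powers 3^2, 3^3, 3^4, ….
Position 12 → track B, term 4 = 243.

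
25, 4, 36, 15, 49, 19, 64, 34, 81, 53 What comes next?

Odd-indexed and even-indexed terms follow separate rules.
Stream A: 25, 36, 49, 64, 81. The squares 5², 6², 7², ….
Stream B: 4, 15, 19, 34, 53. A Fibonacci-like recurrence a_n = a_{n-1} + a_{n-2}.
The 11th slot belongs to stream A; its 6th term is 100.

100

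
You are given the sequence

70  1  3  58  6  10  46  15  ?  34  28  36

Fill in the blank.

21

The slot pattern repeats as ABB (period 3), so there are 2 interleaved tracks.
Subsequence A: 70, 58, 46, 34 — linear: a_n = 82 − 12·n.
Subsequence B: 1, 3, 6, 10, 15, ?, 28, 36 — triangular numbers n(n+1)/2 for n = 1, 2, ….
Subsequence B's pattern makes the blank 21.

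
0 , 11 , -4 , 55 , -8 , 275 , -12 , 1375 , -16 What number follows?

Odd-indexed and even-indexed terms follow separate rules.
Subsequence A is 0, -4, -8, -12, -16, which is linear: a_n = 4 − 4·n.
Subsequence B is 11, 55, 275, 1375, which is multiplying by 5 each time.
The 10th slot belongs to subsequence B; its 5th term is 6875.

6875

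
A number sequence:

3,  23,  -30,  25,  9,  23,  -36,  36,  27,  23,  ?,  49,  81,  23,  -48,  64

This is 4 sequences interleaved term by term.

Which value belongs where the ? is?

Taking every 4th term gives 4 separate tracks.
Track A is 3, 9, 27, 81, which is geometric with ratio 3.
Track B is 23, 23, 23, 23, which is always 23.
Track C is -30, -36, ?, -48, which is linear: a_n = -24 − 6·n.
Track D is 25, 36, 49, 64, which is consecutive squares n² from n = 5.
So the missing entry in track C is -42.

-42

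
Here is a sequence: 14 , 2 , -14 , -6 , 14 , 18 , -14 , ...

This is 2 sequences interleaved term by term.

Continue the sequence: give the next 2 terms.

Positions 1, 3, 5, … form one subsequence and positions 2, 4, 6, … form another.
Stream A = 14, -14, 14, -14: oscillating between 14 and -14.
Stream B = 2, -6, 18: a geometric progression (common ratio -3).
The 8th slot belongs to stream B; its 4th term is -54.
Position 9 → stream A, term 5 = 14.

-54, 14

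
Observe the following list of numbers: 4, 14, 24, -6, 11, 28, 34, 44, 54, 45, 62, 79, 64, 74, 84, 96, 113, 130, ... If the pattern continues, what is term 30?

232

Positions follow the repeating pattern AAABBB; grouping by letter gives 2 tracks.
Subsequence A: 4, 14, 24, 34, 44, 54, 64, 74, 84 — adding 10 each time.
Subsequence B: -6, 11, 28, 45, 62, 79, 96, 113, 130 — linear: a_n = -23 + 17·n.
Term 30 comes from subsequence B (its 15th entry): 232.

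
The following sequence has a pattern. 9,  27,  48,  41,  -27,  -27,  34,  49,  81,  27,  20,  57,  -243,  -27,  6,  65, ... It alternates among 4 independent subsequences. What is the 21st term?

The terms cycle through 4 interleaved subsequences.
Track A = 9, -27, 81, -243: geometric, ×-3 each step.
Track B = 27, -27, 27, -27: alternating ±27.
Track C = 48, 34, 20, 6: linear: a_n = 62 − 14·n.
Track D = 41, 49, 57, 65: arithmetic with common difference +8.
Position 21 → track A, term 6 = -2187.

-2187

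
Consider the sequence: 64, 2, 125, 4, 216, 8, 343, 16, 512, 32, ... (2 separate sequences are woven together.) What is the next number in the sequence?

729

Positions 1, 3, 5, … form one subsequence and positions 2, 4, 6, … form another.
Track A = 64, 125, 216, 343, 512: perfect cubes starting at 4³.
Track B = 2, 4, 8, 16, 32: powers 2^1, 2^2, 2^3, ….
Position 11 → track A, term 6 = 729.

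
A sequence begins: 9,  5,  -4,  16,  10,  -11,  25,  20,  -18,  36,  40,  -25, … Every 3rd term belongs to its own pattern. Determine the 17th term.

160

The terms cycle through 3 interleaved subsequences.
Subsequence A: 9, 16, 25, 36 — the squares 3², 4², 5², ….
Subsequence B: 5, 10, 20, 40 — geometric, ×2 each step.
Subsequence C: -4, -11, -18, -25 — arithmetic with common difference −7.
Position 17 falls in subsequence B as its term 6, giving 160.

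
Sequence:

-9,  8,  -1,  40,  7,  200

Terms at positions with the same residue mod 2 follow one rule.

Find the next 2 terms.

15, 1000

Positions 1, 3, 5, … form one subsequence and positions 2, 4, 6, … form another.
Subsequence A is -9, -1, 7, which is adding 8 each time.
Subsequence B is 8, 40, 200, which is a geometric progression (common ratio 5).
Term 7 comes from subsequence A (its 4th entry): 15.
Term 8 comes from subsequence B (its 4th entry): 1000.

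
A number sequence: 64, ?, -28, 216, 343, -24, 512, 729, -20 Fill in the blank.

125

Reading positions in blocks of 3 reveals the pattern AAB — 2 tracks woven together.
Track A: 64, ?, 216, 343, 512, 729. The cubes 4³, 5³, 6³, ….
Track B: -28, -24, -20. Arithmetic with common difference +4.
Track A's pattern makes the blank 125.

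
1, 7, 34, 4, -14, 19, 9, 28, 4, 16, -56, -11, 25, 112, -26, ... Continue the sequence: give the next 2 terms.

Split by position mod 3: positions 1, 4, 7, … form one track, and each other residue class forms its own.
Subsequence A: 1, 4, 9, 16, 25 — the squares 1², 2², 3², ….
Subsequence B: 7, -14, 28, -56, 112 — a geometric progression (common ratio -2).
Subsequence C: 34, 19, 4, -11, -26 — linear: a_n = 49 − 15·n.
Position 16 → subsequence A, term 6 = 36.
Term 17 comes from subsequence B (its 6th entry): -224.

36, -224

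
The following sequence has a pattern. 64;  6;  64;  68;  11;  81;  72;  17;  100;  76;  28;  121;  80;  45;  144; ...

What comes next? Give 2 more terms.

The terms cycle through 3 interleaved subsequences.
Stream A is 64, 68, 72, 76, 80, which is arithmetic, step +4.
Stream B is 6, 11, 17, 28, 45, which is each term equals the sum of the previous two.
Stream C is 64, 81, 100, 121, 144, which is consecutive squares n² from n = 8.
Position 16 → stream A, term 6 = 84.
Position 17 falls in stream B as its term 6, giving 73.

84, 73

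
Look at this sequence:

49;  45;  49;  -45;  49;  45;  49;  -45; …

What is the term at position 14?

Split by position mod 2 into 2 tracks.
Track A is 49, 49, 49, 49, which is always 49.
Track B is 45, -45, 45, -45, which is oscillating between 45 and -45.
Term 14 comes from track B (its 7th entry): 45.

45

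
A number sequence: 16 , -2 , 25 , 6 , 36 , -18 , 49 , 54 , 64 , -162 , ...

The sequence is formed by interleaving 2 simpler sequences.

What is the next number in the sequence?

Taking every 2nd term gives 2 separate tracks.
Subsequence A is 16, 25, 36, 49, 64, which is the squares 4², 5², 6², ….
Subsequence B is -2, 6, -18, 54, -162, which is geometric with ratio -3.
The 11th slot belongs to subsequence A; its 6th term is 81.

81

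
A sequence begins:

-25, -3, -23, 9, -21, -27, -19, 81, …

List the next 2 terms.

-17, -243

Taking every 2nd term gives 2 separate tracks.
Track A: -25, -23, -21, -19. Arithmetic with common difference +2.
Track B: -3, 9, -27, 81. Geometric, ×-3 each step.
Position 9 falls in track A as its term 5, giving -17.
Term 10 comes from track B (its 5th entry): -243.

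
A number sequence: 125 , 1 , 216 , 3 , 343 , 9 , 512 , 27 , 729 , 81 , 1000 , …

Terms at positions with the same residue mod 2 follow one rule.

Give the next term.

Odd-indexed and even-indexed terms follow separate rules.
Track A: 125, 216, 343, 512, 729, 1000 — the cubes 5³, 6³, 7³, ….
Track B: 1, 3, 9, 27, 81 — powers 3^0, 3^1, 3^2, ….
Position 12 falls in track B as its term 6, giving 243.

243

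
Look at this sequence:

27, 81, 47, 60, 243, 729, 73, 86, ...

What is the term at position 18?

531441

The slot pattern repeats as AABB (period 4), so there are 2 interleaved tracks.
Subsequence A = 27, 81, 243, 729: successive powers of 3.
Subsequence B = 47, 60, 73, 86: arithmetic, step +13.
Position 18 → subsequence A, term 10 = 531441.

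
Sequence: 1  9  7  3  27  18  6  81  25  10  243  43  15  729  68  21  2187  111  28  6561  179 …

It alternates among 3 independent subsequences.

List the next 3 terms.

36, 19683, 290

Taking every 3rd term gives 3 separate tracks.
Track A: 1, 3, 6, 10, 15, 21, 28 (the triangular numbers T_1, T_2, …).
Track B: 9, 27, 81, 243, 729, 2187, 6561 (powers 3^2, 3^3, 3^4, …).
Track C: 7, 18, 25, 43, 68, 111, 179 (Fibonacci-style (each term is the sum of the two before it)).
Position 22 falls in track A as its term 8, giving 36.
Term 23 comes from track B (its 8th entry): 19683.
Position 24 falls in track C as its term 8, giving 290.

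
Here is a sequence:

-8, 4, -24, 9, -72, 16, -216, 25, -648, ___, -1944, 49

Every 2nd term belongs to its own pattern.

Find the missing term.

Taking every 2nd term gives 2 separate tracks.
Track A = -8, -24, -72, -216, -648, -1944: multiplying by 3 each time.
Track B = 4, 9, 16, 25, ?, 49: perfect squares starting at 2².
The gap is track B's term 5; the rule gives 36.

36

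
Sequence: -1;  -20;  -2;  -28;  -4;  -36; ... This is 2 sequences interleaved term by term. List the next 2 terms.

-8, -44

The terms cycle through 2 interleaved subsequences.
Track A: -1, -2, -4 — geometric, ×2 each step.
Track B: -20, -28, -36 — arithmetic, step −8.
Term 7 comes from track A (its 4th entry): -8.
Position 8 → track B, term 4 = -44.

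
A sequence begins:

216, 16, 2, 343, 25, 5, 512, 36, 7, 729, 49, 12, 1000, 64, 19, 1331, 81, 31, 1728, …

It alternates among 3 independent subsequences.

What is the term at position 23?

121

The terms cycle through 3 interleaved subsequences.
Subsequence A: 216, 343, 512, 729, 1000, 1331, 1728 — perfect cubes starting at 6³.
Subsequence B: 16, 25, 36, 49, 64, 81 — the squares 4², 5², 6², ….
Subsequence C: 2, 5, 7, 12, 19, 31 — Fibonacci-style (each term is the sum of the two before it).
Position 23 falls in subsequence B as its term 8, giving 121.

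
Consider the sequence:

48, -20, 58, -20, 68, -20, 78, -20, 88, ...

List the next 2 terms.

Taking every 2nd term gives 2 separate tracks.
Track A: 48, 58, 68, 78, 88 (arithmetic, step +10).
Track B: -20, -20, -20, -20 (always -20).
Term 10 comes from track B (its 5th entry): -20.
Position 11 → track A, term 6 = 98.

-20, 98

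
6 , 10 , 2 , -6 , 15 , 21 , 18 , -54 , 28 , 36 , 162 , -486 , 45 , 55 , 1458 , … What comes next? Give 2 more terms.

Reading positions in blocks of 4 reveals the pattern AABB — 2 tracks woven together.
Stream A: 6, 10, 15, 21, 28, 36, 45, 55 — triangular numbers n(n+1)/2 for n = 3, 4, ….
Stream B: 2, -6, 18, -54, 162, -486, 1458 — geometric with ratio -3.
Position 16 → stream B, term 8 = -4374.
Term 17 comes from stream A (its 9th entry): 66.

-4374, 66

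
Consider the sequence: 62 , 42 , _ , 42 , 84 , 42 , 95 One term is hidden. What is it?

73

Taking every 2nd term gives 2 separate tracks.
Track A: 62, ?, 84, 95 — arithmetic with common difference +11.
Track B: 42, 42, 42 — the constant sequence 42.
So the missing entry in track A is 73.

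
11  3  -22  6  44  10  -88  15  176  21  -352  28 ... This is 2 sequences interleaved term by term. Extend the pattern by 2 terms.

704, 36

Taking every 2nd term gives 2 separate tracks.
Track A: 11, -22, 44, -88, 176, -352 — a geometric progression (common ratio -2).
Track B: 3, 6, 10, 15, 21, 28 — the triangular numbers T_2, T_3, ….
Term 13 comes from track A (its 7th entry): 704.
The 14th slot belongs to track B; its 7th term is 36.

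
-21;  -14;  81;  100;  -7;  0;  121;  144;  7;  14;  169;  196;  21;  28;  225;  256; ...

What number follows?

Positions follow the repeating pattern AABB; grouping by letter gives 2 tracks.
Track A = -21, -14, -7, 0, 7, 14, 21, 28: arithmetic, step +7.
Track B = 81, 100, 121, 144, 169, 196, 225, 256: perfect squares starting at 9².
The 17th slot belongs to track A; its 9th term is 35.

35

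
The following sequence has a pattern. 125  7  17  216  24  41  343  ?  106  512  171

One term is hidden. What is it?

65

Reading positions in blocks of 3 reveals the pattern ABB — 2 tracks woven together.
Subsequence A: 125, 216, 343, 512 (perfect cubes starting at 5³).
Subsequence B: 7, 17, 24, 41, ?, 106, 171 (each term equals the sum of the previous two).
So the missing entry in subsequence B is 65.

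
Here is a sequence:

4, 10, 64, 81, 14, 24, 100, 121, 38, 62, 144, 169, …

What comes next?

100

The slot pattern repeats as AABB (period 4), so there are 2 interleaved tracks.
Track A: 4, 10, 14, 24, 38, 62 (each term equals the sum of the previous two).
Track B: 64, 81, 100, 121, 144, 169 (consecutive squares n² from n = 8).
Term 13 comes from track A (its 7th entry): 100.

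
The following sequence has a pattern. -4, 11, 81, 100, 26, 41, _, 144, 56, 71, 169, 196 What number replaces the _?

121

Reading positions in blocks of 4 reveals the pattern AABB — 2 tracks woven together.
Subsequence A = -4, 11, 26, 41, 56, 71: linear: a_n = -19 + 15·n.
Subsequence B = 81, 100, ?, 144, 169, 196: the squares 9², 10², 11², ….
The gap is subsequence B's term 3; the rule gives 121.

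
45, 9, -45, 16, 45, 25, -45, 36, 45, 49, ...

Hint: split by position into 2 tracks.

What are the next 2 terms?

Odd-indexed and even-indexed terms follow separate rules.
Track A = 45, -45, 45, -45, 45: alternating ±45.
Track B = 9, 16, 25, 36, 49: perfect squares starting at 3².
Position 11 → track A, term 6 = -45.
Term 12 comes from track B (its 6th entry): 64.

-45, 64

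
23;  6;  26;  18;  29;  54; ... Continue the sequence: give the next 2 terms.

32, 162

Odd-indexed and even-indexed terms follow separate rules.
Stream A: 23, 26, 29 — adding 3 each time.
Stream B: 6, 18, 54 — geometric with ratio 3.
Position 7 → stream A, term 4 = 32.
The 8th slot belongs to stream B; its 4th term is 162.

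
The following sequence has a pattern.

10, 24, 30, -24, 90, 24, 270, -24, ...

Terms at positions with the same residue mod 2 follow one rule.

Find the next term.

810

Odd-indexed and even-indexed terms follow separate rules.
Stream A = 10, 30, 90, 270: multiplying by 3 each time.
Stream B = 24, -24, 24, -24: oscillating between 24 and -24.
Term 9 comes from stream A (its 5th entry): 810.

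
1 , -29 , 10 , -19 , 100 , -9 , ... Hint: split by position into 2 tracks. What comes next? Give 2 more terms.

Positions 1, 3, 5, … form one subsequence and positions 2, 4, 6, … form another.
Track A: 1, 10, 100 (successive powers of 10).
Track B: -29, -19, -9 (arithmetic with common difference +10).
Term 7 comes from track A (its 4th entry): 1000.
Position 8 falls in track B as its term 4, giving 1.

1000, 1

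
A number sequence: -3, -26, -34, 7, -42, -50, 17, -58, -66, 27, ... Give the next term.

Reading positions in blocks of 3 reveals the pattern ABB — 2 tracks woven together.
Subsequence A is -3, 7, 17, 27, which is adding 10 each time.
Subsequence B is -26, -34, -42, -50, -58, -66, which is subtracting 8 each time.
Position 11 → subsequence B, term 7 = -74.

-74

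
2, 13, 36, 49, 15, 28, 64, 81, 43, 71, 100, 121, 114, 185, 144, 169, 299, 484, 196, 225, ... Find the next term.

The slot pattern repeats as AABB (period 4), so there are 2 interleaved tracks.
Stream A: 2, 13, 15, 28, 43, 71, 114, 185, 299, 484. Each term equals the sum of the previous two.
Stream B: 36, 49, 64, 81, 100, 121, 144, 169, 196, 225. The squares 6², 7², 8², ….
The 21st slot belongs to stream A; its 11th term is 783.

783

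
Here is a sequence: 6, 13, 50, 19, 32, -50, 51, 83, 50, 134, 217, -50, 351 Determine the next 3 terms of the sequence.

Positions follow the repeating pattern AAB; grouping by letter gives 2 tracks.
Track A: 6, 13, 19, 32, 51, 83, 134, 217, 351. Fibonacci-style (each term is the sum of the two before it).
Track B: 50, -50, 50, -50. Oscillating between 50 and -50.
The 14th slot belongs to track A; its 10th term is 568.
Position 15 falls in track B as its term 5, giving 50.
Term 16 comes from track A (its 11th entry): 919.

568, 50, 919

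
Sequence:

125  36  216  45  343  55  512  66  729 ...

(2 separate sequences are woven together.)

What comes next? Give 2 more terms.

78, 1000

Positions 1, 3, 5, … form one subsequence and positions 2, 4, 6, … form another.
Track A: 125, 216, 343, 512, 729 — the cubes 5³, 6³, 7³, ….
Track B: 36, 45, 55, 66 — triangular numbers n(n+1)/2 for n = 8, 9, ….
Position 10 falls in track B as its term 5, giving 78.
Position 11 → track A, term 6 = 1000.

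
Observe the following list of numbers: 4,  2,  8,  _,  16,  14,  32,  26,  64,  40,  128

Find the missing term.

12

Split by position mod 2 into 2 tracks.
Subsequence A = 4, 8, 16, 32, 64, 128: powers 2^2, 2^3, 2^4, ….
Subsequence B = 2, ?, 14, 26, 40: each term equals the sum of the previous two.
Subsequence B's pattern makes the blank 12.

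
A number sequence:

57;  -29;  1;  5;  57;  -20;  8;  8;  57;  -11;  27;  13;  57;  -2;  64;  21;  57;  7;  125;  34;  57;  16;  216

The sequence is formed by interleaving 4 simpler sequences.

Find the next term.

55

Read the sequence 4 terms at a time; column i is its own pattern.
Subsequence A: 57, 57, 57, 57, 57, 57 (constant 57).
Subsequence B: -29, -20, -11, -2, 7, 16 (adding 9 each time).
Subsequence C: 1, 8, 27, 64, 125, 216 (consecutive cubes n³ from n = 1).
Subsequence D: 5, 8, 13, 21, 34 (Fibonacci-style (each term is the sum of the two before it)).
Term 24 comes from subsequence D (its 6th entry): 55.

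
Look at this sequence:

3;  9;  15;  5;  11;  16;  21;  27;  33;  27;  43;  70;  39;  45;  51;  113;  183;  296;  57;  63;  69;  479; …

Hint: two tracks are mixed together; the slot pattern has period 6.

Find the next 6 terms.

775, 1254, 75, 81, 87, 2029

The slot pattern repeats as AAABBB (period 6), so there are 2 interleaved tracks.
Stream A = 3, 9, 15, 21, 27, 33, 39, 45, 51, 57, 63, 69: arithmetic, step +6.
Stream B = 5, 11, 16, 27, 43, 70, 113, 183, 296, 479: a Fibonacci-like recurrence a_n = a_{n-1} + a_{n-2}.
The 23rd slot belongs to stream B; its 11th term is 775.
Position 24 falls in stream B as its term 12, giving 1254.
The 25th slot belongs to stream A; its 13th term is 75.
Position 26 → stream A, term 14 = 81.
Term 27 comes from stream A (its 15th entry): 87.
Term 28 comes from stream B (its 13th entry): 2029.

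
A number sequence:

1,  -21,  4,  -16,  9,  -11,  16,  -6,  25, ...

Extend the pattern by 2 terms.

-1, 36

Positions 1, 3, 5, … form one subsequence and positions 2, 4, 6, … form another.
Track A = 1, 4, 9, 16, 25: perfect squares starting at 1².
Track B = -21, -16, -11, -6: linear: a_n = -26 + 5·n.
Position 10 falls in track B as its term 5, giving -1.
Position 11 falls in track A as its term 6, giving 36.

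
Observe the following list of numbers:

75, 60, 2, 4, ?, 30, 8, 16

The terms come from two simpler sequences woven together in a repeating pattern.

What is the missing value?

45

Reading positions in blocks of 4 reveals the pattern AABB — 2 tracks woven together.
Track A: 75, 60, ?, 30 (subtracting 15 each time).
Track B: 2, 4, 8, 16 (successive powers of 2).
Track A's pattern makes the blank 45.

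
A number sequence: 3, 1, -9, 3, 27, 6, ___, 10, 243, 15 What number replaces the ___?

-81

Odd-indexed and even-indexed terms follow separate rules.
Track A: 3, -9, 27, ?, 243. Geometric, ×-3 each step.
Track B: 1, 3, 6, 10, 15. Triangular numbers starting at T_1.
Track A's pattern makes the blank -81.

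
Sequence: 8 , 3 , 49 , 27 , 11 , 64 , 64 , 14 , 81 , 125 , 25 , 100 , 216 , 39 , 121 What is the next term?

343

Taking every 3rd term gives 3 separate tracks.
Stream A = 8, 27, 64, 125, 216: consecutive cubes n³ from n = 2.
Stream B = 3, 11, 14, 25, 39: a Fibonacci-like recurrence a_n = a_{n-1} + a_{n-2}.
Stream C = 49, 64, 81, 100, 121: the squares 7², 8², 9², ….
Position 16 → stream A, term 6 = 343.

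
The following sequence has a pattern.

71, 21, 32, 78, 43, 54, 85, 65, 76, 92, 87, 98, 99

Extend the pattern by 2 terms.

Positions follow the repeating pattern ABB; grouping by letter gives 2 tracks.
Stream A = 71, 78, 85, 92, 99: adding 7 each time.
Stream B = 21, 32, 43, 54, 65, 76, 87, 98: arithmetic with common difference +11.
Position 14 falls in stream B as its term 9, giving 109.
Position 15 → stream B, term 10 = 120.

109, 120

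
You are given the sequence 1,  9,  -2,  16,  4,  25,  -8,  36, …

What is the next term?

Positions 1, 3, 5, … form one subsequence and positions 2, 4, 6, … form another.
Track A is 1, -2, 4, -8, which is geometric, ×-2 each step.
Track B is 9, 16, 25, 36, which is perfect squares starting at 3².
Position 9 → track A, term 5 = 16.

16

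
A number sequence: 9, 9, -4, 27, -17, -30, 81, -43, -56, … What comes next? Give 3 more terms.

243, -69, -82

The slot pattern repeats as ABB (period 3), so there are 2 interleaved tracks.
Track A = 9, 27, 81: successive powers of 3.
Track B = 9, -4, -17, -30, -43, -56: arithmetic, step −13.
Term 10 comes from track A (its 4th entry): 243.
Position 11 falls in track B as its term 7, giving -69.
Position 12 falls in track B as its term 8, giving -82.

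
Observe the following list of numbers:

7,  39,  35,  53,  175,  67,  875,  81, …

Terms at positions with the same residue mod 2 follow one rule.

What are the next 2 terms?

Taking every 2nd term gives 2 separate tracks.
Track A: 7, 35, 175, 875. Geometric, ×5 each step.
Track B: 39, 53, 67, 81. Adding 14 each time.
Term 9 comes from track A (its 5th entry): 4375.
Position 10 falls in track B as its term 5, giving 95.

4375, 95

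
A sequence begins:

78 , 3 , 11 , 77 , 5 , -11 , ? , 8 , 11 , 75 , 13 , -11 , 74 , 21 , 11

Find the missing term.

76

Read the sequence 3 terms at a time; column i is its own pattern.
Subsequence A is 78, 77, ?, 75, 74, which is subtracting 1 each time.
Subsequence B is 3, 5, 8, 13, 21, which is each term equals the sum of the previous two.
Subsequence C is 11, -11, 11, -11, 11, which is alternating ±11.
Filling subsequence A at index 3 by its rule yields 76.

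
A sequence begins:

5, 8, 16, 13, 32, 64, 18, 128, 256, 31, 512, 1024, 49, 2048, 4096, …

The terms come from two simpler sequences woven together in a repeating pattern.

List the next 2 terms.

Positions follow the repeating pattern ABB; grouping by letter gives 2 tracks.
Track A is 5, 13, 18, 31, 49, which is a Fibonacci-like recurrence a_n = a_{n-1} + a_{n-2}.
Track B is 8, 16, 32, 64, 128, 256, 512, 1024, 2048, 4096, which is powers of 2.
Term 16 comes from track A (its 6th entry): 80.
Position 17 → track B, term 11 = 8192.

80, 8192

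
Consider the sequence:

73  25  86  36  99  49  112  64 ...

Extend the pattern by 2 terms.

Taking every 2nd term gives 2 separate tracks.
Track A: 73, 86, 99, 112 (linear: a_n = 60 + 13·n).
Track B: 25, 36, 49, 64 (consecutive squares n² from n = 5).
Term 9 comes from track A (its 5th entry): 125.
Term 10 comes from track B (its 5th entry): 81.

125, 81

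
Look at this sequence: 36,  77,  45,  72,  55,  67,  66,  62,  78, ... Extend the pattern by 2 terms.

Positions 1, 3, 5, … form one subsequence and positions 2, 4, 6, … form another.
Track A is 36, 45, 55, 66, 78, which is triangular numbers n(n+1)/2 for n = 8, 9, ….
Track B is 77, 72, 67, 62, which is arithmetic with common difference −5.
Position 10 → track B, term 5 = 57.
Position 11 → track A, term 6 = 91.

57, 91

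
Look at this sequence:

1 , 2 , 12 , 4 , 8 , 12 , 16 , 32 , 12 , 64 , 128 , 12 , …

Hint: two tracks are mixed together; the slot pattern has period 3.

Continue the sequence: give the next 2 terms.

The slot pattern repeats as AAB (period 3), so there are 2 interleaved tracks.
Track A: 1, 2, 4, 8, 16, 32, 64, 128. Powers 2^0, 2^1, 2^2, ….
Track B: 12, 12, 12, 12. The constant sequence 12.
Position 13 falls in track A as its term 9, giving 256.
Position 14 falls in track A as its term 10, giving 512.

256, 512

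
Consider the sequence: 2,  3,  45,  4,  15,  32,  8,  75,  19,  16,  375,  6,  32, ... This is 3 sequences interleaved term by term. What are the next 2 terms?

Split by position mod 3: positions 1, 4, 7, … form one track, and each other residue class forms its own.
Track A: 2, 4, 8, 16, 32 (powers 2^1, 2^2, 2^3, …).
Track B: 3, 15, 75, 375 (multiplying by 5 each time).
Track C: 45, 32, 19, 6 (linear: a_n = 58 − 13·n).
Position 14 → track B, term 5 = 1875.
The 15th slot belongs to track C; its 5th term is -7.

1875, -7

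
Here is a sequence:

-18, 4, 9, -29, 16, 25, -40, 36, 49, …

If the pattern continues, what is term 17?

Reading positions in blocks of 3 reveals the pattern ABB — 2 tracks woven together.
Track A: -18, -29, -40 (arithmetic with common difference −11).
Track B: 4, 9, 16, 25, 36, 49 (consecutive squares n² from n = 2).
Position 17 → track B, term 11 = 144.

144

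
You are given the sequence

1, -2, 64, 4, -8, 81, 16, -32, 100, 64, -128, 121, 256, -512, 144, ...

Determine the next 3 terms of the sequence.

1024, -2048, 169

Positions follow the repeating pattern AAB; grouping by letter gives 2 tracks.
Track A: 1, -2, 4, -8, 16, -32, 64, -128, 256, -512 — geometric, ×-2 each step.
Track B: 64, 81, 100, 121, 144 — perfect squares starting at 8².
Term 16 comes from track A (its 11th entry): 1024.
Position 17 falls in track A as its term 12, giving -2048.
Term 18 comes from track B (its 6th entry): 169.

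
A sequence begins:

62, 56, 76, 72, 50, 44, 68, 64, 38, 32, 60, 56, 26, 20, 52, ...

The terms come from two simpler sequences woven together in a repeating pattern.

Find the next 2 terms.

Reading positions in blocks of 4 reveals the pattern AABB — 2 tracks woven together.
Stream A: 62, 56, 50, 44, 38, 32, 26, 20 (arithmetic with common difference −6).
Stream B: 76, 72, 68, 64, 60, 56, 52 (subtracting 4 each time).
Position 16 falls in stream B as its term 8, giving 48.
Position 17 → stream A, term 9 = 14.

48, 14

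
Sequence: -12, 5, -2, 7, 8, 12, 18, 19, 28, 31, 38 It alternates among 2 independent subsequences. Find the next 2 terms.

50, 48

The terms cycle through 2 interleaved subsequences.
Track A: -12, -2, 8, 18, 28, 38 (linear: a_n = -22 + 10·n).
Track B: 5, 7, 12, 19, 31 (each term equals the sum of the previous two).
Position 12 falls in track B as its term 6, giving 50.
Position 13 falls in track A as its term 7, giving 48.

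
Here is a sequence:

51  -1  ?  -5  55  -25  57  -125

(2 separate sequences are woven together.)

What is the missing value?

Split by position mod 2 into 2 tracks.
Subsequence A is 51, ?, 55, 57, which is linear: a_n = 49 + 2·n.
Subsequence B is -1, -5, -25, -125, which is multiplying by 5 each time.
So the missing entry in subsequence A is 53.

53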